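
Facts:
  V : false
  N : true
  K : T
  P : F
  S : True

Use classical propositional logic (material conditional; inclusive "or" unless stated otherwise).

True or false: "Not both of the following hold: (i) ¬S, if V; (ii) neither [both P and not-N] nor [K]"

Formalization: (V -> not S) nand ((P and not N) nor K)

not S = not True = False
V -> not S = False -> False = True
not N = not True = False
P and not N = False and False = False
(P and not N) nor K = False nor True = False
(V -> not S) nand ((P and not N) nor K) = True nand False = True

The statement is true.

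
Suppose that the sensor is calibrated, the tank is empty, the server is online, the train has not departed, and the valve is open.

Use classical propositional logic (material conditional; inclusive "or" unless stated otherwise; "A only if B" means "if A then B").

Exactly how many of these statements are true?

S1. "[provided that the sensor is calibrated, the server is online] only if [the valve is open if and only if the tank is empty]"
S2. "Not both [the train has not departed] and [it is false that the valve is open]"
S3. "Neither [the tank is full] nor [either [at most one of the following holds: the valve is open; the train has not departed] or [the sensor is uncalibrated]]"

Let P = "the sensor is calibrated" (T), R = "the server is online" (T), U = "the valve is open" (T), Q = "the tank is full" (F), S = "the train has departed" (F).

S1: Parsed as (P -> R) -> (U <-> ~Q)

P -> R = T -> T = T
~Q = ~F = T
U <-> ~Q = T <-> T = T
(P -> R) -> (U <-> ~Q) = T -> T = T
So S1 is true.

S2: Parsed as ~S nand ~U

~S = ~F = T
~U = ~T = F
~S nand ~U = T nand F = T
Thus S2 is true.

S3: Parsed as Q nor ((U nand ~S) | ~P)

~S = ~F = T
U nand ~S = T nand T = F
~P = ~T = F
(U nand ~S) | ~P = F | F = F
Q nor ((U nand ~S) | ~P) = F nor F = T
Hence S3 is true.

True statements: 3 (S1, S2, S3).

3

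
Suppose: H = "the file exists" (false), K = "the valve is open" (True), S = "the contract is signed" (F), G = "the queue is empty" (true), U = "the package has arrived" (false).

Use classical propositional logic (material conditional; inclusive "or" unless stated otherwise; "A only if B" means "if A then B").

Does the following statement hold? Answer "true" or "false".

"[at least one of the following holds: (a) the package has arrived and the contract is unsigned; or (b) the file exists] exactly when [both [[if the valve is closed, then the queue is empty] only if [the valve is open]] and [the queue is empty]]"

False.

Values: U=F, S=F, H=F, K=T, G=T.
Formalization: ((U & ~S) | H) <-> (((~K -> G) -> K) & G)

~S = ~F = T
U & ~S = F & T = F
(U & ~S) | H = F | F = F
~K = ~T = F
~K -> G = F -> T = T
(~K -> G) -> K = T -> T = T
((~K -> G) -> K) & G = T & T = T
((U & ~S) | H) <-> (((~K -> G) -> K) & G) = F <-> T = F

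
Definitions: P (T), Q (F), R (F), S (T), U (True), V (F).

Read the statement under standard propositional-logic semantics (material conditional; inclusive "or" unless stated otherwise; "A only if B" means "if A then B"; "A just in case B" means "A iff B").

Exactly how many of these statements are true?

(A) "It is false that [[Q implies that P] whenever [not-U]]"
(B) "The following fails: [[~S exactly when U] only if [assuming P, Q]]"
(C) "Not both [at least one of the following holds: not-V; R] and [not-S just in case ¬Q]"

1

(A): Formalization: ~(~U -> (Q -> P))

~U = ~T = F
Q -> P = F -> T = T
~U -> (Q -> P) = F -> T = T
~(~U -> (Q -> P)) = ~T = F
Thus (A) is false.

(B): Parsed as ~((~S <-> U) -> (P -> Q))

~S = ~T = F
~S <-> U = F <-> T = F
P -> Q = T -> F = F
(~S <-> U) -> (P -> Q) = F -> F = T
~((~S <-> U) -> (P -> Q)) = ~T = F
Hence (B) is false.

(C): In symbols: (~V | R) nand (~S <-> ~Q)

~V = ~F = T
~V | R = T | F = T
~S = ~T = F
~Q = ~F = T
~S <-> ~Q = F <-> T = F
(~V | R) nand (~S <-> ~Q) = T nand F = T
So (C) is true.

1 of the 3 statements is true ((C)).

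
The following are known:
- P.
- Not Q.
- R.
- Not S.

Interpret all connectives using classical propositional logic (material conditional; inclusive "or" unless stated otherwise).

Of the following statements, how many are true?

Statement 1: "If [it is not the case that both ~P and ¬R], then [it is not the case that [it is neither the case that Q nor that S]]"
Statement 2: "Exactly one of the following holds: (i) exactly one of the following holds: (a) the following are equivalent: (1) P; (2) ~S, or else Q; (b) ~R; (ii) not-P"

Statement 1: Parsed as (not P nand not R) -> not (Q nor S)

not P = not True = False
not R = not True = False
not P nand not R = False nand False = True
Q nor S = False nor False = True
not (Q nor S) = not True = False
(not P nand not R) -> not (Q nor S) = True -> False = False
Thus Statement 1 is false.

Statement 2: Formalization: ((P iff (not S or Q)) xor not R) xor not P

not S = not False = True
not S or Q = True or False = True
P iff (not S or Q) = True iff True = True
not R = not True = False
(P iff (not S or Q)) xor not R = True xor False = True
not P = not True = False
((P iff (not S or Q)) xor not R) xor not P = True xor False = True
Hence Statement 2 is true.

Count: 1.

1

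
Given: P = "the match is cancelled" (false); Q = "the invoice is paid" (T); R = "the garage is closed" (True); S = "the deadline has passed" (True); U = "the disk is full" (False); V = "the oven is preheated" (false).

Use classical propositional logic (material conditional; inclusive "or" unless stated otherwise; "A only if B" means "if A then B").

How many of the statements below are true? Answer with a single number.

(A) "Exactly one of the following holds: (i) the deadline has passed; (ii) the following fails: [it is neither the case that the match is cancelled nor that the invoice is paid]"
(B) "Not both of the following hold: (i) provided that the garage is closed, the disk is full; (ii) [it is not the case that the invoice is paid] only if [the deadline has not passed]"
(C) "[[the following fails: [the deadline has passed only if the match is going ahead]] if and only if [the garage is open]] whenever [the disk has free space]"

(A): In symbols: S ⊕ ¬(P ↓ Q)

P ↓ Q = F ↓ T = F
¬(P ↓ Q) = ¬F = T
S ⊕ ¬(P ↓ Q) = T ⊕ T = F
Thus (A) is false.

(B): Parsed as (R → U) ↑ (¬Q → ¬S)

R → U = T → F = F
¬Q = ¬T = F
¬S = ¬T = F
¬Q → ¬S = F → F = T
(R → U) ↑ (¬Q → ¬S) = F ↑ T = T
Thus (B) is true.

(C): Formalization: ¬U → (¬(S → ¬P) ↔ ¬R)

¬U = ¬F = T
¬P = ¬F = T
S → ¬P = T → T = T
¬(S → ¬P) = ¬T = F
¬R = ¬T = F
¬(S → ¬P) ↔ ¬R = F ↔ F = T
¬U → (¬(S → ¬P) ↔ ¬R) = T → T = T
Hence (C) is true.

Count: 2.

2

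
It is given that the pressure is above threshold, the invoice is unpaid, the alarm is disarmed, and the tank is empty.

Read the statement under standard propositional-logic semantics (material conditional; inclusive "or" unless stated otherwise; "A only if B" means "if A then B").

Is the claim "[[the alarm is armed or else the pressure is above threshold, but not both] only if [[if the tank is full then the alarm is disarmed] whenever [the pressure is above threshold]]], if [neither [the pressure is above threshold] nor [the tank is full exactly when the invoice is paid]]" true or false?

true

Let U = "the pressure is above threshold" (T), L = "the tank is full" (F), Q = "the invoice is paid" (F), N = "the alarm is armed" (F).
This is (U nor (L <-> Q)) -> ((N xor U) -> (U -> (L -> ~N))).

L <-> Q = F <-> F = T
U nor (L <-> Q) = T nor T = F
N xor U = F xor T = T
~N = ~F = T
L -> ~N = F -> T = T
U -> (L -> ~N) = T -> T = T
(N xor U) -> (U -> (L -> ~N)) = T -> T = T
(U nor (L <-> Q)) -> ((N xor U) -> (U -> (L -> ~N))) = F -> T = T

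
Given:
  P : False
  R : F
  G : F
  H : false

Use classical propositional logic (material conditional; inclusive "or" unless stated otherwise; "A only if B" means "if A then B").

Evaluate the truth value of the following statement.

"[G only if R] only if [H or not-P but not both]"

The statement is true.

Formalization: (G -> R) -> (H xor not P)

G -> R = False -> False = True
not P = not False = True
H xor not P = False xor True = True
(G -> R) -> (H xor not P) = True -> True = True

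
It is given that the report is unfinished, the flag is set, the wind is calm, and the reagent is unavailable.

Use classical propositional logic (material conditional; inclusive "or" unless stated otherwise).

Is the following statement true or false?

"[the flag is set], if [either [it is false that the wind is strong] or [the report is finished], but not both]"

True.

Let H = "the wind is strong" (F), M = "the report is finished" (F), Q = "the flag is set" (T).
In symbols: (~H xor M) -> Q

~H = ~F = T
~H xor M = T xor F = T
(~H xor M) -> Q = T -> T = T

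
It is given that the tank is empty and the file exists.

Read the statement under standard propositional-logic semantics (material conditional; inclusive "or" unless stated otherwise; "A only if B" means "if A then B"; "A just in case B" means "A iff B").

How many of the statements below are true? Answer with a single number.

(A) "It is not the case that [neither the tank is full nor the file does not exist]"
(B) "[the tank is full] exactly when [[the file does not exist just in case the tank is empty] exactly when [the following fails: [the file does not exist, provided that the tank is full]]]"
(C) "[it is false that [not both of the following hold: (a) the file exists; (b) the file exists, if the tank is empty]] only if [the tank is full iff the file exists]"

Let G = "the tank is full" (F), L = "the file exists" (T).

(A): Formalization: ¬(G ↓ ¬L)

¬L = ¬T = F
G ↓ ¬L = F ↓ F = T
¬(G ↓ ¬L) = ¬T = F
Thus (A) is false.

(B): In symbols: G ↔ ((¬L ↔ ¬G) ↔ ¬(G → ¬L))

¬L = ¬T = F
¬G = ¬F = T
¬L ↔ ¬G = F ↔ T = F
¬L = ¬T = F
G → ¬L = F → F = T
¬(G → ¬L) = ¬T = F
(¬L ↔ ¬G) ↔ ¬(G → ¬L) = F ↔ F = T
G ↔ ((¬L ↔ ¬G) ↔ ¬(G → ¬L)) = F ↔ T = F
So (B) is false.

(C): This is ¬(L ↑ (¬G → L)) → (G ↔ L).

¬G = ¬F = T
¬G → L = T → T = T
L ↑ (¬G → L) = T ↑ T = F
¬(L ↑ (¬G → L)) = ¬F = T
G ↔ L = F ↔ T = F
¬(L ↑ (¬G → L)) → (G ↔ L) = T → F = F
Hence (C) is false.

Count: 0.

0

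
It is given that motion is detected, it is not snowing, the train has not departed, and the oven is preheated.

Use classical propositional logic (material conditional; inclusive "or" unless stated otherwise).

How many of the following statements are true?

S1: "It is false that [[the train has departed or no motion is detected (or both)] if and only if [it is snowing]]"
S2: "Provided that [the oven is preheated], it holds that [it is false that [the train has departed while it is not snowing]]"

Let L = "the train has departed" (F), W = "motion is detected" (T), S = "it is snowing" (F), V = "the oven is preheated" (T).

S1: This is ~((L | ~W) <-> S).

~W = ~T = F
L | ~W = F | F = F
(L | ~W) <-> S = F <-> F = T
~((L | ~W) <-> S) = ~T = F
So S1 is false.

S2: This is V -> ~(L & ~S).

~S = ~F = T
L & ~S = F & T = F
~(L & ~S) = ~F = T
V -> ~(L & ~S) = T -> T = T
So S2 is true.

True statements: 1.

1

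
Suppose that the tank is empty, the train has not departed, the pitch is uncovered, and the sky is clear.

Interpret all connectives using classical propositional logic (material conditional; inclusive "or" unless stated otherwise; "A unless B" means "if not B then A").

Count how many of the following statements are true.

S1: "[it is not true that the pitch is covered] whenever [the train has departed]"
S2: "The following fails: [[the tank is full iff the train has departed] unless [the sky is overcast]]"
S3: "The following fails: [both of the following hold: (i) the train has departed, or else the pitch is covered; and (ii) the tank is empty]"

2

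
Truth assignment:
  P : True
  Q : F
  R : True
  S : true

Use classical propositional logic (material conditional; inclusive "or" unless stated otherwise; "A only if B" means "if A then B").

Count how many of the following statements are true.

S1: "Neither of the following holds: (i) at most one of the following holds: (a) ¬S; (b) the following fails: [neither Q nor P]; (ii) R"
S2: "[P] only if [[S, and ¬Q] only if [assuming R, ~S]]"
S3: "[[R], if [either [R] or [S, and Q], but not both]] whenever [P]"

S1: Parsed as (~S nand ~(Q nor P)) nor R

~S = ~T = F
Q nor P = F nor T = F
~(Q nor P) = ~F = T
~S nand ~(Q nor P) = F nand T = T
(~S nand ~(Q nor P)) nor R = T nor T = F
Thus S1 is false.

S2: Parsed as P -> ((S & ~Q) -> (R -> ~S))

~Q = ~F = T
S & ~Q = T & T = T
~S = ~T = F
R -> ~S = T -> F = F
(S & ~Q) -> (R -> ~S) = T -> F = F
P -> ((S & ~Q) -> (R -> ~S)) = T -> F = F
Thus S2 is false.

S3: This is P -> ((R xor (S & Q)) -> R).

S & Q = T & F = F
R xor (S & Q) = T xor F = T
(R xor (S & Q)) -> R = T -> T = T
P -> ((R xor (S & Q)) -> R) = T -> T = T
Thus S3 is true.

1 of the 3 statements is true.

1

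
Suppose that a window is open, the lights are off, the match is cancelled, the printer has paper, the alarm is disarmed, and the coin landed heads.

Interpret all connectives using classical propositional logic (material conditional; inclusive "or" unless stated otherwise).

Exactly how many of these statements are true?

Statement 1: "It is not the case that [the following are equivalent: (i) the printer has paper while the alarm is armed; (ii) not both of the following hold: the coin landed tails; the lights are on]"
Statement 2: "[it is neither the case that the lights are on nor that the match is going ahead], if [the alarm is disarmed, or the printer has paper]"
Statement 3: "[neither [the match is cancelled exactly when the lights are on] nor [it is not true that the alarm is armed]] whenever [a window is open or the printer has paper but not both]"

Let S = "the printer has paper" (T), U = "the alarm is armed" (F), V = "the coin landed heads" (T), Q = "the lights are on" (F), R = "the match is cancelled" (T), P = "a window is open" (T).

Statement 1: In symbols: ~((S & U) <-> (~V nand Q))

S & U = T & F = F
~V = ~T = F
~V nand Q = F nand F = T
(S & U) <-> (~V nand Q) = F <-> T = F
~((S & U) <-> (~V nand Q)) = ~F = T
Thus Statement 1 is true.

Statement 2: Formalization: (~U | S) -> (Q nor ~R)

~U = ~F = T
~U | S = T | T = T
~R = ~T = F
Q nor ~R = F nor F = T
(~U | S) -> (Q nor ~R) = T -> T = T
So Statement 2 is true.

Statement 3: In symbols: (P xor S) -> ((R <-> Q) nor ~U)

P xor S = T xor T = F
R <-> Q = T <-> F = F
~U = ~F = T
(R <-> Q) nor ~U = F nor T = F
(P xor S) -> ((R <-> Q) nor ~U) = F -> F = T
So Statement 3 is true.

True statements: 3 (Statement 1, Statement 2, Statement 3).

3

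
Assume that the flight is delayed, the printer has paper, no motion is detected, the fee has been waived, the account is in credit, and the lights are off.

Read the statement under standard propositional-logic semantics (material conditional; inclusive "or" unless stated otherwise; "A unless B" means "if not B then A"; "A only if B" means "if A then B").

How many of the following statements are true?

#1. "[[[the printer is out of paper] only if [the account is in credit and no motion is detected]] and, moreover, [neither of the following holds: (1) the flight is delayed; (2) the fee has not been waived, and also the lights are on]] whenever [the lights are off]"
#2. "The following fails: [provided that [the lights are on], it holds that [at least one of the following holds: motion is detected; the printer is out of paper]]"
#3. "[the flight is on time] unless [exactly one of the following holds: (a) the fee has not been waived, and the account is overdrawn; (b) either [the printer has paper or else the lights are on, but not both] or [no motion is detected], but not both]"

0

Let V = "the lights are on" (False), Q = "the printer has paper" (True), U = "the account is overdrawn" (False), R = "motion is detected" (False), P = "the flight is delayed" (True), S = "the fee has been waived" (True).

#1: Parsed as not V -> ((not Q -> (not U and not R)) and (P nor (not S and V)))

not V = not False = True
not Q = not True = False
not U = not False = True
not R = not False = True
not U and not R = True and True = True
not Q -> (not U and not R) = False -> True = True
not S = not True = False
not S and V = False and False = False
P nor (not S and V) = True nor False = False
(not Q -> (not U and not R)) and (P nor (not S and V)) = True and False = False
not V -> ((not Q -> (not U and not R)) and (P nor (not S and V))) = True -> False = False
Thus #1 is false.

#2: Parsed as not (V -> (R or not Q))

not Q = not True = False
R or not Q = False or False = False
V -> (R or not Q) = False -> False = True
not (V -> (R or not Q)) = not True = False
Thus #2 is false.

#3: Formalization: not P or ((not S and U) xor ((Q xor V) xor not R))

not P = not True = False
not S = not True = False
not S and U = False and False = False
Q xor V = True xor False = True
not R = not False = True
(Q xor V) xor not R = True xor True = False
(not S and U) xor ((Q xor V) xor not R) = False xor False = False
not P or ((not S and U) xor ((Q xor V) xor not R)) = False or False = False
Hence #3 is false.

Count: 0.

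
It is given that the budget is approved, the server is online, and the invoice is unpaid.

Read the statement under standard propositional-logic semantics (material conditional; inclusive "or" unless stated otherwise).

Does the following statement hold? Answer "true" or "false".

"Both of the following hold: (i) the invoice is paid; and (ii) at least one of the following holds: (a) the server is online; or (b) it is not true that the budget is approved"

Let Q = "the invoice is paid" (F), V = "the server is online" (T), R = "the budget is approved" (T).
Formalization: Q & (V | ~R)

~R = ~T = F
V | ~R = T | F = T
Q & (V | ~R) = F & T = F

False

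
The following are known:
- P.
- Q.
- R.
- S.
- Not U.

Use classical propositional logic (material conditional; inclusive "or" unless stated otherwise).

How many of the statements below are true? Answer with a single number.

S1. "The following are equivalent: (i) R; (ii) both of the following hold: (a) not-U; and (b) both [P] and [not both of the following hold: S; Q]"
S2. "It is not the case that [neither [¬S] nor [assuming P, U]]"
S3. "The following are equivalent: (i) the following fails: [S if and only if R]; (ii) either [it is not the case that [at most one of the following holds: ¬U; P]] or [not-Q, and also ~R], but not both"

S1: In symbols: R iff (not U and (P and (S nand Q)))

not U = not False = True
S nand Q = True nand True = False
P and (S nand Q) = True and False = False
not U and (P and (S nand Q)) = True and False = False
R iff (not U and (P and (S nand Q))) = True iff False = False
Thus S1 is false.

S2: This is not (not S nor (P -> U)).

not S = not True = False
P -> U = True -> False = False
not S nor (P -> U) = False nor False = True
not (not S nor (P -> U)) = not True = False
So S2 is false.

S3: Formalization: not (S iff R) iff (not (not U nand P) xor (not Q and not R))

S iff R = True iff True = True
not (S iff R) = not True = False
not U = not False = True
not U nand P = True nand True = False
not (not U nand P) = not False = True
not Q = not True = False
not R = not True = False
not Q and not R = False and False = False
not (not U nand P) xor (not Q and not R) = True xor False = True
not (S iff R) iff (not (not U nand P) xor (not Q and not R)) = False iff True = False
Thus S3 is false.

Count: 0.

0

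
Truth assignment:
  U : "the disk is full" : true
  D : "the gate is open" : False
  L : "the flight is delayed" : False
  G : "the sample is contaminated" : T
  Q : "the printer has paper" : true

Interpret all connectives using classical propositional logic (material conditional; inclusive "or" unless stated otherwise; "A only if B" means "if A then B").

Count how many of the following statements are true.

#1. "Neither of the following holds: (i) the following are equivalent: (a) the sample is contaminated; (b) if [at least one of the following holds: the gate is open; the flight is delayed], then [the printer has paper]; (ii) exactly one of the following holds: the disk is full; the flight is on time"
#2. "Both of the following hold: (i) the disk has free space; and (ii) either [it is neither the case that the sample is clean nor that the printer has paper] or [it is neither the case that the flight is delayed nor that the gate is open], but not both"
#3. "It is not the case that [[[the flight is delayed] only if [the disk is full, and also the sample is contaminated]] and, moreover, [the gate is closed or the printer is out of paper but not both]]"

0

#1: Formalization: (G iff ((D or L) -> Q)) nor (U xor not L)

D or L = False or False = False
(D or L) -> Q = False -> True = True
G iff ((D or L) -> Q) = True iff True = True
not L = not False = True
U xor not L = True xor True = False
(G iff ((D or L) -> Q)) nor (U xor not L) = True nor False = False
Thus #1 is false.

#2: This is not U and ((not G nor Q) xor (L nor D)).

not U = not True = False
not G = not True = False
not G nor Q = False nor True = False
L nor D = False nor False = True
(not G nor Q) xor (L nor D) = False xor True = True
not U and ((not G nor Q) xor (L nor D)) = False and True = False
Hence #2 is false.

#3: In symbols: not ((L -> (U and G)) and (not D xor not Q))

U and G = True and True = True
L -> (U and G) = False -> True = True
not D = not False = True
not Q = not True = False
not D xor not Q = True xor False = True
(L -> (U and G)) and (not D xor not Q) = True and True = True
not ((L -> (U and G)) and (not D xor not Q)) = not True = False
So #3 is false.

Count: 0.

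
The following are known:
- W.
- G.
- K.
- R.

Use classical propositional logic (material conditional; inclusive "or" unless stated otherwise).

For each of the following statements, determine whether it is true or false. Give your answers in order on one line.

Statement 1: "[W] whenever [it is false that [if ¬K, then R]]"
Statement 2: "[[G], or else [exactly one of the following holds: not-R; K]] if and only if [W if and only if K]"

Statement 1 True; Statement 2 True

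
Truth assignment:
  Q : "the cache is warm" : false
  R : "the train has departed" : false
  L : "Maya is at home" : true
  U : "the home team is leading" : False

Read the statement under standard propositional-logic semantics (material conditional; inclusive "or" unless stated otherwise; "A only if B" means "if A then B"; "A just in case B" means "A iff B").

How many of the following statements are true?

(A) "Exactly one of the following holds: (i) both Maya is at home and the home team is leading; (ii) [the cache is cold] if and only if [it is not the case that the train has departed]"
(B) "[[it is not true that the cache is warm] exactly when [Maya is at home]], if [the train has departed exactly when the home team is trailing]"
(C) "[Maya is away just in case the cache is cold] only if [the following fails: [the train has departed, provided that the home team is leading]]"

3

(A): This is (L and U) xor (not Q iff not R).

L and U = True and False = False
not Q = not False = True
not R = not False = True
not Q iff not R = True iff True = True
(L and U) xor (not Q iff not R) = False xor True = True
So (A) is true.

(B): This is (R iff not U) -> (not Q iff L).

not U = not False = True
R iff not U = False iff True = False
not Q = not False = True
not Q iff L = True iff True = True
(R iff not U) -> (not Q iff L) = False -> True = True
So (B) is true.

(C): In symbols: (not L iff not Q) -> not (U -> R)

not L = not True = False
not Q = not False = True
not L iff not Q = False iff True = False
U -> R = False -> False = True
not (U -> R) = not True = False
(not L iff not Q) -> not (U -> R) = False -> False = True
Hence (C) is true.

Count: 3.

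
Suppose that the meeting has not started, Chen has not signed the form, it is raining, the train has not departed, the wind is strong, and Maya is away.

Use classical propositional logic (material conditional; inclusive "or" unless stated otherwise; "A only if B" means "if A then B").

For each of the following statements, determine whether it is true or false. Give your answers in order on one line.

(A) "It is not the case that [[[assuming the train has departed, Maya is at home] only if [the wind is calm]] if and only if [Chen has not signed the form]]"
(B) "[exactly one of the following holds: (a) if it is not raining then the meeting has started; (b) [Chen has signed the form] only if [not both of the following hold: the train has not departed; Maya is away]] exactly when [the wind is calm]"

(A) True, (B) True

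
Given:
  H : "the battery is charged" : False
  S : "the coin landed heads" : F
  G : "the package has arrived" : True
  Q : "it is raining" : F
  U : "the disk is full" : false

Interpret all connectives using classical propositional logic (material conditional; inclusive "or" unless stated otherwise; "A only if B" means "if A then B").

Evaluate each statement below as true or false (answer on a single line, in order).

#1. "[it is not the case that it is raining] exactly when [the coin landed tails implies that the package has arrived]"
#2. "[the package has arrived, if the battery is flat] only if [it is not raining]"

#1 T / #2 T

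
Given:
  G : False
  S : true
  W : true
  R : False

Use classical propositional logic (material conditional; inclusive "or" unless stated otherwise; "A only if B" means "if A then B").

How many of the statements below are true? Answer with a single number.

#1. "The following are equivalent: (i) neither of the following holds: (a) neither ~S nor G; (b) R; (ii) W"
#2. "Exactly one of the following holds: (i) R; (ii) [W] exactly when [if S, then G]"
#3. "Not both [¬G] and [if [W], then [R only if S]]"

0

#1: Parsed as ((not S nor G) nor R) iff W

not S = not True = False
not S nor G = False nor False = True
(not S nor G) nor R = True nor False = False
((not S nor G) nor R) iff W = False iff True = False
So #1 is false.

#2: This is R xor (W iff (S -> G)).

S -> G = True -> False = False
W iff (S -> G) = True iff False = False
R xor (W iff (S -> G)) = False xor False = False
So #2 is false.

#3: In symbols: not G nand (W -> (R -> S))

not G = not False = True
R -> S = False -> True = True
W -> (R -> S) = True -> True = True
not G nand (W -> (R -> S)) = True nand True = False
Hence #3 is false.

Count: 0.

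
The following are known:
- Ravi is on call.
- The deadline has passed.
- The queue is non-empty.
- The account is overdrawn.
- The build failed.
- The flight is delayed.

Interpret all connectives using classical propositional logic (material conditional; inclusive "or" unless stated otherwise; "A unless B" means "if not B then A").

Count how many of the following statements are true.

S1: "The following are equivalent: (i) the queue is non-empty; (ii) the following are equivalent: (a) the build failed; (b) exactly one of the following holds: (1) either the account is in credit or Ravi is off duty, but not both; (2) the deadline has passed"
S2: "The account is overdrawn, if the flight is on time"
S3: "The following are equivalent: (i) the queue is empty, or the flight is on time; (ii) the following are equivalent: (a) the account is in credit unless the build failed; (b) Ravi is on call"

Let M = "the queue is empty" (F), N = "the build passed" (F), V = "the account is overdrawn" (T), K = "Ravi is on call" (T), H = "the deadline has passed" (T), W = "the flight is delayed" (T).

S1: In symbols: ~M <-> (~N <-> ((~V xor ~K) xor H))

~M = ~F = T
~N = ~F = T
~V = ~T = F
~K = ~T = F
~V xor ~K = F xor F = F
(~V xor ~K) xor H = F xor T = T
~N <-> ((~V xor ~K) xor H) = T <-> T = T
~M <-> (~N <-> ((~V xor ~K) xor H)) = T <-> T = T
Hence S1 is true.

S2: Parsed as ~W -> V

~W = ~T = F
~W -> V = F -> T = T
So S2 is true.

S3: This is (M | ~W) <-> ((~V | ~N) <-> K).

~W = ~T = F
M | ~W = F | F = F
~V = ~T = F
~N = ~F = T
~V | ~N = F | T = T
(~V | ~N) <-> K = T <-> T = T
(M | ~W) <-> ((~V | ~N) <-> K) = F <-> T = F
Thus S3 is false.

Count: 2.

2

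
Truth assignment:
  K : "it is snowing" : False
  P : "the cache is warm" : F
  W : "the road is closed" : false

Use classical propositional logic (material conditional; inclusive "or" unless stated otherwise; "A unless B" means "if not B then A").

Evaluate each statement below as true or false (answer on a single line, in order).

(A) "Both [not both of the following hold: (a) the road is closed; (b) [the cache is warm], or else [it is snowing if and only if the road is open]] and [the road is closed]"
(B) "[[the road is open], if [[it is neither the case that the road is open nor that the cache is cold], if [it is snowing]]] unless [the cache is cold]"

(A) False, (B) True

(A): This is (W ↑ (P ∨ (K ↔ ¬W))) ∧ W.

¬W = ¬F = T
K ↔ ¬W = F ↔ T = F
P ∨ (K ↔ ¬W) = F ∨ F = F
W ↑ (P ∨ (K ↔ ¬W)) = F ↑ F = T
(W ↑ (P ∨ (K ↔ ¬W))) ∧ W = T ∧ F = F
Thus (A) is false.

(B): In symbols: ((K → (¬W ↓ ¬P)) → ¬W) ∨ ¬P

¬W = ¬F = T
¬P = ¬F = T
¬W ↓ ¬P = T ↓ T = F
K → (¬W ↓ ¬P) = F → F = T
¬W = ¬F = T
(K → (¬W ↓ ¬P)) → ¬W = T → T = T
¬P = ¬F = T
((K → (¬W ↓ ¬P)) → ¬W) ∨ ¬P = T ∨ T = T
Hence (B) is true.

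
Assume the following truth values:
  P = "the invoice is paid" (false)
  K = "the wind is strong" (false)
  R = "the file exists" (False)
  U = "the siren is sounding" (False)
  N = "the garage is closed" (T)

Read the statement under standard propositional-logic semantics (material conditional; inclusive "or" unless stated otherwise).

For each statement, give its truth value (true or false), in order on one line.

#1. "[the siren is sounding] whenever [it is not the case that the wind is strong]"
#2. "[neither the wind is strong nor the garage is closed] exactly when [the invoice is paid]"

#1: In symbols: not K -> U

not K = not False = True
not K -> U = True -> False = False
So #1 is false.

#2: This is (K nor N) iff P.

K nor N = False nor True = False
(K nor N) iff P = False iff False = True
Thus #2 is true.

#1 false / #2 true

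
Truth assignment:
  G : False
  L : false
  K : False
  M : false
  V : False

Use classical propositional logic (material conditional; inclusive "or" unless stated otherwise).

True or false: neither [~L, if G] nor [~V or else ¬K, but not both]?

In symbols: (G -> not L) nor (not V xor not K)

not L = not False = True
G -> not L = False -> True = True
not V = not False = True
not K = not False = True
not V xor not K = True xor True = False
(G -> not L) nor (not V xor not K) = True nor False = False

false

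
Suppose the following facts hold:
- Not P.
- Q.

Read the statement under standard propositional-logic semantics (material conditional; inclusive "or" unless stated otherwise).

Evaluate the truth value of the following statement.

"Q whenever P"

This is P -> Q.

P -> Q = F -> T = T

true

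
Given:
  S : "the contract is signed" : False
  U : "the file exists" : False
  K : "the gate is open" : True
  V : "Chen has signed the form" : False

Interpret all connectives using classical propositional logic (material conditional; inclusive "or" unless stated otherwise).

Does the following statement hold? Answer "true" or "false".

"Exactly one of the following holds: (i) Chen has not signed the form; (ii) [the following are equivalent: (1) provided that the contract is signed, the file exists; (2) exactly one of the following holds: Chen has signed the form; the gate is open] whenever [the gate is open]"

false

Formalization: ¬V ⊕ (K → ((S → U) ↔ (V ⊕ K)))

¬V = ¬F = T
S → U = F → F = T
V ⊕ K = F ⊕ T = T
(S → U) ↔ (V ⊕ K) = T ↔ T = T
K → ((S → U) ↔ (V ⊕ K)) = T → T = T
¬V ⊕ (K → ((S → U) ↔ (V ⊕ K))) = T ⊕ T = F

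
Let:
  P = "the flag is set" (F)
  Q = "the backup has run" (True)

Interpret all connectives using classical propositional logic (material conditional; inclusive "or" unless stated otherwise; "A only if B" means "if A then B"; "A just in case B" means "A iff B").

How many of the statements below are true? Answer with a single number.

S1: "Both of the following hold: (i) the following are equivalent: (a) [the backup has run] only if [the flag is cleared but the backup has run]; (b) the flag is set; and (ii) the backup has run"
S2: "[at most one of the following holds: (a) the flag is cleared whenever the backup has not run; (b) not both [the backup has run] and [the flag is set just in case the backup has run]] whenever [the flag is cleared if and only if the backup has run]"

0

S1: Parsed as ((Q -> (~P & Q)) <-> P) & Q

~P = ~F = T
~P & Q = T & T = T
Q -> (~P & Q) = T -> T = T
(Q -> (~P & Q)) <-> P = T <-> F = F
((Q -> (~P & Q)) <-> P) & Q = F & T = F
Hence S1 is false.

S2: Formalization: (~P <-> Q) -> ((~Q -> ~P) nand (Q nand (P <-> Q)))

~P = ~F = T
~P <-> Q = T <-> T = T
~Q = ~T = F
~P = ~F = T
~Q -> ~P = F -> T = T
P <-> Q = F <-> T = F
Q nand (P <-> Q) = T nand F = T
(~Q -> ~P) nand (Q nand (P <-> Q)) = T nand T = F
(~P <-> Q) -> ((~Q -> ~P) nand (Q nand (P <-> Q))) = T -> F = F
So S2 is false.

Count: 0.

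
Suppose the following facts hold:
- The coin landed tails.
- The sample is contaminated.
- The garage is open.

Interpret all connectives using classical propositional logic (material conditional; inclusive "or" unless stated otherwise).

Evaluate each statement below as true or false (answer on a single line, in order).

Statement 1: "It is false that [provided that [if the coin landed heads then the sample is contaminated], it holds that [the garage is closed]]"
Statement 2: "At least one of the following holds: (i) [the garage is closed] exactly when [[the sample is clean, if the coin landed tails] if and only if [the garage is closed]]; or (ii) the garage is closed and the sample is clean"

Statement 1 T; Statement 2 F

Let P = "the coin landed heads" (F), W = "the sample is contaminated" (T), D = "the garage is closed" (F).

Statement 1: Formalization: ¬((P → W) → D)

P → W = F → T = T
(P → W) → D = T → F = F
¬((P → W) → D) = ¬F = T
Hence Statement 1 is true.

Statement 2: This is (D ↔ ((¬P → ¬W) ↔ D)) ∨ (D ∧ ¬W).

¬P = ¬F = T
¬W = ¬T = F
¬P → ¬W = T → F = F
(¬P → ¬W) ↔ D = F ↔ F = T
D ↔ ((¬P → ¬W) ↔ D) = F ↔ T = F
¬W = ¬T = F
D ∧ ¬W = F ∧ F = F
(D ↔ ((¬P → ¬W) ↔ D)) ∨ (D ∧ ¬W) = F ∨ F = F
Hence Statement 2 is false.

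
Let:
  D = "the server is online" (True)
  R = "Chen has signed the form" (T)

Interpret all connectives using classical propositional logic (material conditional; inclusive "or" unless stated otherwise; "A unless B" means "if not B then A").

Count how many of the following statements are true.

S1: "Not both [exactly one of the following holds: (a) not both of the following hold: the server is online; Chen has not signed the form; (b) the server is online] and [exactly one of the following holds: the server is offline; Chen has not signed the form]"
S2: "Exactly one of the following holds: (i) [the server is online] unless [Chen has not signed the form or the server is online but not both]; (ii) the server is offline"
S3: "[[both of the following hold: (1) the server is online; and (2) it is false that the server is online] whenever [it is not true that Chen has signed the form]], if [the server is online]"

3

S1: Formalization: ((D nand not R) xor D) nand (not D xor not R)

not R = not True = False
D nand not R = True nand False = True
(D nand not R) xor D = True xor True = False
not D = not True = False
not R = not True = False
not D xor not R = False xor False = False
((D nand not R) xor D) nand (not D xor not R) = False nand False = True
So S1 is true.

S2: Formalization: (D or (not R xor D)) xor not D

not R = not True = False
not R xor D = False xor True = True
D or (not R xor D) = True or True = True
not D = not True = False
(D or (not R xor D)) xor not D = True xor False = True
So S2 is true.

S3: In symbols: D -> (not R -> (D and not D))

not R = not True = False
not D = not True = False
D and not D = True and False = False
not R -> (D and not D) = False -> False = True
D -> (not R -> (D and not D)) = True -> True = True
So S3 is true.

Count: 3.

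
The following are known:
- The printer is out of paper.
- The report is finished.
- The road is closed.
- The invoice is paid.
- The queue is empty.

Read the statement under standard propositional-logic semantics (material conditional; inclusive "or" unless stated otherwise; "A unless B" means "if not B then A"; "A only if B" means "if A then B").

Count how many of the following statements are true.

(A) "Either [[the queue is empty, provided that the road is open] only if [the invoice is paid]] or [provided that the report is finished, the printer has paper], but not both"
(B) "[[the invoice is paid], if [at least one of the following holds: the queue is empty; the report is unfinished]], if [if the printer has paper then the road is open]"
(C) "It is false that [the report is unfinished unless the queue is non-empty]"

3

Let R = "the road is closed" (True), P = "the queue is empty" (True), L = "the invoice is paid" (True), W = "the report is finished" (True), K = "the printer has paper" (False).

(A): Parsed as ((not R -> P) -> L) xor (W -> K)

not R = not True = False
not R -> P = False -> True = True
(not R -> P) -> L = True -> True = True
W -> K = True -> False = False
((not R -> P) -> L) xor (W -> K) = True xor False = True
Hence (A) is true.

(B): This is (K -> not R) -> ((P or not W) -> L).

not R = not True = False
K -> not R = False -> False = True
not W = not True = False
P or not W = True or False = True
(P or not W) -> L = True -> True = True
(K -> not R) -> ((P or not W) -> L) = True -> True = True
So (B) is true.

(C): Parsed as not (not W or not P)

not W = not True = False
not P = not True = False
not W or not P = False or False = False
not (not W or not P) = not False = True
Thus (C) is true.

Count: 3.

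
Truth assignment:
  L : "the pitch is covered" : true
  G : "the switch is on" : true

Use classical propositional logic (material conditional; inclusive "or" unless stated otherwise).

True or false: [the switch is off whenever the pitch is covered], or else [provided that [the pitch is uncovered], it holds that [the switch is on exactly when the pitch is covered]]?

The statement is true.

Values: L=T, G=T.
Formalization: (L -> ~G) | (~L -> (G <-> L))

~G = ~T = F
L -> ~G = T -> F = F
~L = ~T = F
G <-> L = T <-> T = T
~L -> (G <-> L) = F -> T = T
(L -> ~G) | (~L -> (G <-> L)) = F | T = T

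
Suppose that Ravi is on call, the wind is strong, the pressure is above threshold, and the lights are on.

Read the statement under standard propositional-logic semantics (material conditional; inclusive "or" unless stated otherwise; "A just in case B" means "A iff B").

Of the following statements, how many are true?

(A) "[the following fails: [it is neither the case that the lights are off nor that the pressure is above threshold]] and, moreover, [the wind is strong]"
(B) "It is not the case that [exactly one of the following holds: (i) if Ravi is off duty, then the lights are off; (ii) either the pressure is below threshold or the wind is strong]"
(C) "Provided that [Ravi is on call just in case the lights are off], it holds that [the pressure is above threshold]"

3

Let K = "the lights are on" (T), G = "the pressure is above threshold" (T), Q = "the wind is strong" (T), V = "Ravi is on call" (T).

(A): In symbols: ¬(¬K ↓ G) ∧ Q

¬K = ¬T = F
¬K ↓ G = F ↓ T = F
¬(¬K ↓ G) = ¬F = T
¬(¬K ↓ G) ∧ Q = T ∧ T = T
Thus (A) is true.

(B): In symbols: ¬((¬V → ¬K) ⊕ (¬G ∨ Q))

¬V = ¬T = F
¬K = ¬T = F
¬V → ¬K = F → F = T
¬G = ¬T = F
¬G ∨ Q = F ∨ T = T
(¬V → ¬K) ⊕ (¬G ∨ Q) = T ⊕ T = F
¬((¬V → ¬K) ⊕ (¬G ∨ Q)) = ¬F = T
Hence (B) is true.

(C): This is (V ↔ ¬K) → G.

¬K = ¬T = F
V ↔ ¬K = T ↔ F = F
(V ↔ ¬K) → G = F → T = T
Thus (C) is true.

3 of the 3 statements are true ((A), (B), (C)).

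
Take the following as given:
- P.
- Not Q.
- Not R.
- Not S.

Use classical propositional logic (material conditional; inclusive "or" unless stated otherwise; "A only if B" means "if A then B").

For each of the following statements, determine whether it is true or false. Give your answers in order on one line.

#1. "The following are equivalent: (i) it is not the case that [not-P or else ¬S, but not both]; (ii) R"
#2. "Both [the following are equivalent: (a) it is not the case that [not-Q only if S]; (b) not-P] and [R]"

#1 T / #2 F

#1: Formalization: ¬(¬P ⊕ ¬S) ↔ R

¬P = ¬T = F
¬S = ¬F = T
¬P ⊕ ¬S = F ⊕ T = T
¬(¬P ⊕ ¬S) = ¬T = F
¬(¬P ⊕ ¬S) ↔ R = F ↔ F = T
Thus #1 is true.

#2: This is (¬(¬Q → S) ↔ ¬P) ∧ R.

¬Q = ¬F = T
¬Q → S = T → F = F
¬(¬Q → S) = ¬F = T
¬P = ¬T = F
¬(¬Q → S) ↔ ¬P = T ↔ F = F
(¬(¬Q → S) ↔ ¬P) ∧ R = F ∧ F = F
Hence #2 is false.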